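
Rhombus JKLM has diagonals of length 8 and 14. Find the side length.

Half-diagonals are 4 and 7. side = sqrt(4^2 + 7^2) = sqrt(65)

sqrt(65)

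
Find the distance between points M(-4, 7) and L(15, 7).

d = sqrt((19)^2 + (0)^2) = sqrt(361) = 19

19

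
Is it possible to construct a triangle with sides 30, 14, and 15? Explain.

Check the triangle inequality: 14 + 15 = 29 ≤ 30.
Since the sum of two sides does not exceed the third, no triangle can be formed.

No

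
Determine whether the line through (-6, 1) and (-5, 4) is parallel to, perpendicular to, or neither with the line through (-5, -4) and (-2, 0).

Slope of line 1: m1 = (4 - 1)/(-5 - -6) = 3/1 = 3
Slope of line 2: m2 = (0 - -4)/(-2 - -5) = 4/3 = 4/3
For parallel lines we need equal slopes: 3 != 4/3.
For perpendicular lines we need m1*m2 = -1: (3)(4/3) = 4 != -1.
Since neither condition holds, the lines are neither parallel nor perpendicular.

Neither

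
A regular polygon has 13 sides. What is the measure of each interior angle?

Each interior angle of a regular n-gon is (n - 2) * 180 / n.
For n = 13: (13 - 2) * 180 / 13 = 1980/13 = 1980/13 degrees.

1980/13 degrees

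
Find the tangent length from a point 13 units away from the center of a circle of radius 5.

tangent = √(d² - r²) = √(13² - 5²) = √(169 - 25) = √144 = 12

12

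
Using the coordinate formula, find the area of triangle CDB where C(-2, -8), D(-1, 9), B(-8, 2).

Using the Shoelace formula for a triangle:
Area = (1/2)|x0(y1 - y2) + x1(y2 - y0) + x2(y0 - y1)|
Area = (1/2)|-2(9 - 2) + -1(2 - -8) + -8(-8 - 9)|
Area = (1/2)|-14 + -10 + 136|
Area = (1/2)|112|
Area = (1/2)(112)
Area = 56

56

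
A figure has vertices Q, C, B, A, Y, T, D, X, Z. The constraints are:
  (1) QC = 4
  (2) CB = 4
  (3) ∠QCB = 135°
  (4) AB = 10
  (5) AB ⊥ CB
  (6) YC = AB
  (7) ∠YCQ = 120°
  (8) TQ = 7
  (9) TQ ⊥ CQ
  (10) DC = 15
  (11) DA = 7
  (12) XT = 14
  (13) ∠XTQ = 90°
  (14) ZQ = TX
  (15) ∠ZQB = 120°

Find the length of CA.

Step 1: By the law of cosines on triangle CBA: CA² = 4² + 10² − 2·4·10·cos(90°) = 116, so CA = 2·√29.

Therefore, the length of CA = 2·√29.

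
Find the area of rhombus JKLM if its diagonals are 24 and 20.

Area of a rhombus = (d1 * d2) / 2
Area = (24 * 20) / 2
Area = 480 / 2
Area = 240

240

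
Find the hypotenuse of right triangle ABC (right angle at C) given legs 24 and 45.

AB = sqrt(24^2 + 45^2) = sqrt(2601) = 51

51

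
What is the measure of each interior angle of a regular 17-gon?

Each interior angle of a regular n-gon is (n - 2) * 180 / n.
For n = 17: (17 - 2) * 180 / 17 = 2700/17 = 2700/17 degrees.

2700/17 degrees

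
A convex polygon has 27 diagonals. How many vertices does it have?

Using d = n(n - 3)/2, we solve 27 = n(n - 3)/2.
So n(n - 3) = 54.
Testing n = 9: 9 * 6 = 54 = 54. Correct.
The polygon has 9 sides.

9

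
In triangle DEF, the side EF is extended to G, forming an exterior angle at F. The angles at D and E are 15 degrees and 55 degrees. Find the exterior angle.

The interior angle at F is 180 - 15 - 55 = 110 degrees.
The exterior angle and interior angle at F are supplementary:
Exterior angle = 180 - 110 = 70 degrees.

70 degrees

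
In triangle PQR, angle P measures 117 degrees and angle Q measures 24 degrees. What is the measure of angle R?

angle R = 180 - 117 - 24 = 39 degrees.

39 degrees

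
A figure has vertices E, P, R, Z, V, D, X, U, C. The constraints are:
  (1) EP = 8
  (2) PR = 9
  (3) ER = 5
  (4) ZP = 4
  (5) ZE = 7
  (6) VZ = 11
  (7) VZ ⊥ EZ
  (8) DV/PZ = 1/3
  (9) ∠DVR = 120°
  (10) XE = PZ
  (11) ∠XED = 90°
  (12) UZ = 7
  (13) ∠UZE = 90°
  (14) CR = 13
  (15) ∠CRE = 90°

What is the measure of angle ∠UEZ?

Step 1: By the law of cosines on triangle EZU: EU² = 7² + 7² − 2·7·7·cos(90°) = 98, so EU = 7·√2.
Step 2: By the inverse law of cosines on triangle UEZ: cos(∠UEZ) = ((7·√2)² + 7² − 7²) / (2·7·√2·7) = 98/138.59 = 0.7071, so ∠UEZ = 45°.

Therefore, the measure of angle ∠UEZ = 45°.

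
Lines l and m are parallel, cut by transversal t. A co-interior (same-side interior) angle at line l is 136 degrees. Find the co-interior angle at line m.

Co-interior (same-side interior) angles are between the parallel lines on the same side of the transversal.
Unlike corresponding or alternate interior angles, they are supplementary rather than equal.
So the angle = 180 - 136 = 44 degrees.

44 degrees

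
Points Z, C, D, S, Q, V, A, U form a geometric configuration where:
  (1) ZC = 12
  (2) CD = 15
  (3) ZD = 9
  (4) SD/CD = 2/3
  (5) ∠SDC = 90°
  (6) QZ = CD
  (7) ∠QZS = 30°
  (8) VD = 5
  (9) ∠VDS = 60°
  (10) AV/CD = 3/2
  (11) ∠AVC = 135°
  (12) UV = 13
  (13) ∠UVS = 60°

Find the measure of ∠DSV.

From the given relations: SD = 2/3·CD = 2/3·15 = 10.
Step 1: By the law of cosines on triangle SDV: SV² = 10² + 5² − 2·10·5·cos(60°) = 75, so SV = 5·√3.
Step 2: By the inverse law of cosines on triangle DSV: cos(∠DSV) = (10² + (5·√3)² − 5²) / (2·10·5·√3) = 150/173.21 = 0.866, so ∠DSV = 30°.

Therefore, the measure of angle ∠DSV = 30°.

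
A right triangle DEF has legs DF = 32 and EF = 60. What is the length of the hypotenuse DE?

By the Pythagorean theorem: DE^2 = DF^2 + EF^2
DE^2 = 32^2 + 60^2 = 1024 + 3600 = 4624
DE = sqrt(4624) = 68

68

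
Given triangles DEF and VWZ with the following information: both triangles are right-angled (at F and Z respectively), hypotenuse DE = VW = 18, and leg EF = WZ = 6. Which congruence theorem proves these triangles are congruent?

The given information matches HL: The hypotenuse and one leg of two right triangles are equal (Hypotenuse-Leg).

HL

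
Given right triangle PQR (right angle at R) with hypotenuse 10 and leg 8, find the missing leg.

Rearranging the Pythagorean theorem to solve for the unknown leg:
leg^2 = hypotenuse^2 - known_leg^2 = 100 - 64 = 36
leg = sqrt(36) = 6.

6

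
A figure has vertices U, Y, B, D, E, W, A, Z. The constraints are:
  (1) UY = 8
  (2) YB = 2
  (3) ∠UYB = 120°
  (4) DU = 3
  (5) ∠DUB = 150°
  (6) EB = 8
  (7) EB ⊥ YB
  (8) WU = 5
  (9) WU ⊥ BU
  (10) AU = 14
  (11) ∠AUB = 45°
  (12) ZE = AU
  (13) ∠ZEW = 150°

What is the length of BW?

Step 1: By the law of cosines on triangle UYB: UB² = 8² + 2² − 2·8·2·cos(120°) = 84, so UB = 2·√21.
Step 2: By the law of cosines on triangle BUW: BW² = (2·√21)² + 5² − 2·2·√21·5·cos(90°) = 109, so BW = √109.

Therefore, the length of BW = √109.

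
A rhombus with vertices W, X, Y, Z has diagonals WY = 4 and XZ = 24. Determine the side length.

In a rhombus, the diagonals bisect each other perpendicularly, creating four congruent right triangles.
Each triangle has legs 2 (half of 4) and 12 (half of 24).
The hypotenuse of each right triangle is a side of the rhombus:
side = sqrt(2^2 + 12^2) = sqrt(148) = 2*sqrt(37)

2*sqrt(37)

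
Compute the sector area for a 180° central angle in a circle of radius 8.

Sector area = πr² × θ/360
= π × 8² × 1/2
= π × 64 × 1/2
= 32*pi

32*pi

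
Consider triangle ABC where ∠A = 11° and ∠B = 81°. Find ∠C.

Let angle C = x. Then 11 + 81 + x = 180.
x = 180 - 92 = 88 degrees.

88 degrees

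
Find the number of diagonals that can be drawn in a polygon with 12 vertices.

Total line segments between 12 vertices = C(12,2) = 66.
Subtract the 12 sides: 66 - 12 = 54 diagonals.

54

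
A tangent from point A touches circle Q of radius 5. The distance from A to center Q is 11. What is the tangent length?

Let T be the point of tangency. Then QT ⊥ AT (radius ⊥ tangent).
In right triangle QTA: QA² = QT² + AT²
11² = 5² + AT²
AT² = 96, AT = 4*sqrt(6)

4*sqrt(6)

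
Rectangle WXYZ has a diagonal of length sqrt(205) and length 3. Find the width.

The diagonal of a rectangle forms a right triangle with the two sides.
Rearranging the Pythagorean theorem: missing side = sqrt(d^2 - known^2).
= sqrt(205 - 9) = sqrt(196) = 14.

14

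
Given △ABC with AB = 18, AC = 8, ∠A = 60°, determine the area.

Area = (1/2)(18)(8) sin(60°) = (1/2)(18)(8)(sqrt(3)/2) = 36*sqrt(3)

36*sqrt(3)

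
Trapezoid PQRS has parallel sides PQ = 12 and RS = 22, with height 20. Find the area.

Area of a trapezoid = (base1 + base2) * height / 2
Area = (12 + 22) * 20 / 2
Area = 34 * 20 / 2
Area = 680 / 2
Area = 340

340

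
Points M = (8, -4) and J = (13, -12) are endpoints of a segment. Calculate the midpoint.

The midpoint is the point halfway along the segment.
Move half the horizontal distance: 8 + (13 - 8)/2 = 8 + 5/2 = 21/2
Move half the vertical distance: -4 + (-12 - -4)/2 = -4 + -8/2 = -8
Midpoint = (21/2, -8)

(21/2, -8)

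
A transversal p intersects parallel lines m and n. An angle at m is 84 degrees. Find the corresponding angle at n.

Corresponding angles formed by parallel lines and a transversal are equal.
The given angle is 84 degrees.
The corresponding angle = 84 degrees.

84 degrees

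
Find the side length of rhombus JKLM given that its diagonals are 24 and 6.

The diagonals of a rhombus bisect each other at right angles.
Half-diagonals: 24/2 = 12 and 6/2 = 3
side = sqrt(12^2 + 3^2)
side = sqrt(144 + 9)
side = sqrt(153) = 3*sqrt(17)

3*sqrt(17)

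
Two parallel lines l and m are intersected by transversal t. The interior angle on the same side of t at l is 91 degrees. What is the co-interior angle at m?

Co-interior angles sum to 180: 180 - 91 = 89 degrees.

89 degrees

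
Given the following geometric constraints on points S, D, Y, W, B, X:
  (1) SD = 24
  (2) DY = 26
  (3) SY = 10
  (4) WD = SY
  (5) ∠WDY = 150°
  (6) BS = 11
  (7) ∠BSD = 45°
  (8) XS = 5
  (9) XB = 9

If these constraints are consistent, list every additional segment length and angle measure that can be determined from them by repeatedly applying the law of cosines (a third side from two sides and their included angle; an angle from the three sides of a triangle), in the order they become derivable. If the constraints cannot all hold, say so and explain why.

The constraints are consistent. Derivable facts, in order:
After 1 step:
- DB ≈ 17.99
- YW ≈ 35.02
- ∠BSX = 53.78°
- ∠BXS = 99.59°
- ∠DSY = 90°
- ∠DYS = 67.38°
- ∠SBX = 26.63°
- ∠SDY = 22.62°
After 2 steps:
- ∠BDS = 25.62°
- ∠DBS = 109.38°
- ∠DWY = 21.79°
- ∠DYW = 8.21°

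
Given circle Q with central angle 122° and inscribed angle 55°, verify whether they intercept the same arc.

By the inscribed angle theorem, the inscribed angle for a central angle of 122° should be 122° / 2 = 61°.
The given inscribed angle is 55°, which does not equal 61°.
Therefore, no, they do not correspond to the same arc.

No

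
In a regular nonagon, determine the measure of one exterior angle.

Each exterior angle of a regular n-gon is 360 / n.
For n = 9: 360 / 9 = 40 degrees.

40 degrees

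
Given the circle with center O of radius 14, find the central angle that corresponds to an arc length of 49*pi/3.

The full circumference is 2πr = 28*pi.
The arc is 49*pi/3 / 28*pi = 7/12 of the full circle.
So the central angle = 7/12 × 360° = 210°.

210°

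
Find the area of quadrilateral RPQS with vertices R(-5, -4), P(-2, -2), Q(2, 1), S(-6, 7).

Shoelace: sum of cross terms = 83, Area = (1/2)|83| = 83/2

83/2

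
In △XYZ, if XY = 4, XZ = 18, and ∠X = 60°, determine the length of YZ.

By the law of cosines: YZ^2 = XY^2 + XZ^2 - 2*XY*XZ*cos(X)
YZ^2 = 4^2 + 18^2 - 2*4*18*cos(60°)
YZ^2 = 16 + 324 - 144*(1/2)
YZ^2 = 268
YZ = 2*sqrt(67)

2*sqrt(67)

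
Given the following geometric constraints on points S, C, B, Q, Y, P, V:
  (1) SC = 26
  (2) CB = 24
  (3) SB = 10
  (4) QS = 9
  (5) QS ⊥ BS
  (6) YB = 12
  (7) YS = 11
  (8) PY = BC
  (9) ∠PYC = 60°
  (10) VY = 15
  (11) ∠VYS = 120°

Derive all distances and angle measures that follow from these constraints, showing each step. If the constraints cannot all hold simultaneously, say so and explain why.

The constraints are consistent.

From the given relations:
  PY = BC = 24

Step 1: From SY = 11, YV = 15, and ∠SYV = 120°, by the law of cosines:
  SV² = SY² + YV² - 2·SY·YV·cos(120°) = 121 + 225 + 165 = 511
  SV ≈ 22.61

Step 2: From BS = 10, SQ = 9, and ∠BSQ = 90°, by the law of cosines:
  BQ² = BS² + SQ² - 2·BS·SQ·cos(90°) = 100 + 81 - 0 = 181
  BQ = √181

Step 3: From SB = 10, SC = 26, BC = 24, by the inverse law of cosines:
  cos(∠BSC) = (SB² + SC² - BC²) / (2·SB·SC)
  ∠BSC = 67.38°

Step 4: From SB = 10, SY = 11, BY = 12, by the inverse law of cosines:
  cos(∠BSY) = (SB² + SY² - BY²) / (2·SB·SY)
  ∠BSY = 69.51°

Step 5: From CB = 24, CS = 26, BS = 10, by the inverse law of cosines:
  cos(∠BCS) = (CB² + CS² - BS²) / (2·CB·CS)
  ∠BCS = 22.62°

Step 6: From BC = 24, BS = 10, CS = 26, by the inverse law of cosines:
  cos(∠CBS) = (BC² + BS² - CS²) / (2·BC·BS)
  ∠CBS = 90°

Step 7: From BS = 10, BY = 12, SY = 11, by the inverse law of cosines:
  cos(∠SBY) = (BS² + BY² - SY²) / (2·BS·BY)
  ∠SBY = 59.17°

Step 8: From YB = 12, YS = 11, BS = 10, by the inverse law of cosines:
  cos(∠BYS) = (YB² + YS² - BS²) / (2·YB·YS)
  ∠BYS = 51.32°

Step 9: From SV = 22.61, SY = 11, VY = 15, by the inverse law of cosines:
  cos(∠VSY) = (SV² + SY² - VY²) / (2·SV·SY)
  ∠VSY = 35.08°

Step 10: From BQ = √181, BS = 10, QS = 9, by the inverse law of cosines:
  cos(∠QBS) = (BQ² + BS² - QS²) / (2·BQ·BS)
  ∠QBS = 41.99°

Step 11: From QB = √181, QS = 9, BS = 10, by the inverse law of cosines:
  cos(∠BQS) = (QB² + QS² - BS²) / (2·QB·QS)
  ∠BQS = 48.01°

Step 12: From VS = 22.61, VY = 15, SY = 11, by the inverse law of cosines:
  cos(∠SVY) = (VS² + VY² - SY²) / (2·VS·VY)
  ∠SVY = 24.92°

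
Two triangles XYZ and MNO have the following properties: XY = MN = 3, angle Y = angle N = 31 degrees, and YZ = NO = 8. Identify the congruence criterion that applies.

Consider the given information: XY = MN = 3, angle Y = angle N = 31 degrees, and YZ = NO = 8
This is not SSS or AAS: SSS requires all three pairs of sides, but we don't have that. AAS requires two angles and a non-included side.
The correct criterion is SAS. Two pairs of corresponding sides and the included angle are equal (Side-Angle-Side).

SAS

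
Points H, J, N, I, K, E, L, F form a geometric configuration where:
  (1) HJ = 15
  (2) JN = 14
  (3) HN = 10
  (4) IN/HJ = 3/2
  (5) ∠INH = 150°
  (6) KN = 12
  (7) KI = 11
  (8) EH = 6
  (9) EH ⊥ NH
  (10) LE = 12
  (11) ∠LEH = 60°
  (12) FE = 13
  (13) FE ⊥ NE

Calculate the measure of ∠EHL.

Step 1: By the law of cosines on triangle HEL: HL² = 6² + 12² − 2·6·12·cos(60°) = 108, so HL = 6·√3.
Step 2: By the inverse law of cosines on triangle EHL: cos(∠EHL) = (6² + (6·√3)² − 12²) / (2·6·6·√3) = 0/124.71 = 0, so ∠EHL = 90°.

Therefore, the measure of angle ∠EHL = 90°.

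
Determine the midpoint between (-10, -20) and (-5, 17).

The midpoint is the point halfway along the segment.
Move half the horizontal distance: -10 + (-5 - -10)/2 = -10 + 5/2 = -15/2
Move half the vertical distance: -20 + (17 - -20)/2 = -20 + 37/2 = -3/2
Midpoint = (-15/2, -3/2)

(-15/2, -3/2)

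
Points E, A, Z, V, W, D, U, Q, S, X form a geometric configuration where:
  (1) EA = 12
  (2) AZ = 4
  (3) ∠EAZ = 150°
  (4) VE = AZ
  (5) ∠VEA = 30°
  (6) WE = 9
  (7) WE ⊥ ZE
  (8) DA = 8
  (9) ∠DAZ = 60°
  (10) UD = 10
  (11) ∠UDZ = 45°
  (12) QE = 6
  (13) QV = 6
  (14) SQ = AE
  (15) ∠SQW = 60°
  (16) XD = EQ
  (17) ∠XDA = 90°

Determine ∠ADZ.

Step 1: By the law of cosines on triangle DAZ: DZ² = 8² + 4² − 2·8·4·cos(60°) = 48, so DZ = 4·√3.
Step 2: By the inverse law of cosines on triangle ADZ: cos(∠ADZ) = (8² + (4·√3)² − 4²) / (2·8·4·√3) = 96/110.85 = 0.866, so ∠ADZ = 30°.

Therefore, the measure of angle ∠ADZ = 30°.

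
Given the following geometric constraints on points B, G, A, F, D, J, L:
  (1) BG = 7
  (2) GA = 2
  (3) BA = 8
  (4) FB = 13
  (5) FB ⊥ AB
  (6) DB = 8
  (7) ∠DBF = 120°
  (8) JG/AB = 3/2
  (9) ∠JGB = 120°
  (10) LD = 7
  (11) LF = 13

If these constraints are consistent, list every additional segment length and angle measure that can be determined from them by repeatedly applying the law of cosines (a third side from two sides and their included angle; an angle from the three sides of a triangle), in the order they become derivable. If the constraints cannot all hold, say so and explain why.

The constraints are consistent. Derivable facts, in order:
After 1 step:
- AF ≈ 15.26
- BJ ≈ 16.64
- FD ≈ 18.36
- ∠ABG = 13.29°
- ∠AGB = 113.13°
- ∠BAG = 53.58°
After 2 steps:
- ∠AFB = 31.61°
- ∠BAF = 58.39°
- ∠BDF = 37.83°
- ∠BFD = 22.17°
- ∠BJG = 21.36°
- ∠DFL = 16.77°
- ∠DLF = 130.83°
- ∠FDL = 32.4°
- ∠GBJ = 38.64°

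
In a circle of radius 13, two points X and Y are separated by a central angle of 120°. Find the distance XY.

Chord length = 2r sin(θ/2)
= 2 × 13 × sin(120°/2)
= 2 × 13 × sin(60°)
= 13*sqrt(3)

13*sqrt(3)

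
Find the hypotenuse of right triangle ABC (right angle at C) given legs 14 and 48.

By the Pythagorean theorem: AB^2 = AC^2 + BC^2
AB^2 = 14^2 + 48^2 = 196 + 2304 = 2500
AB = sqrt(2500) = 50

50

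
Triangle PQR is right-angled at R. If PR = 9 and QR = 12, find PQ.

In a right triangle, the square of the hypotenuse equals the sum of the squares of the two legs.
The legs are 9 and 12, so the hypotenuse = sqrt(81 + 144) = sqrt(225) = 15.

15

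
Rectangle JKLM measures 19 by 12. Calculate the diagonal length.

Using the Pythagorean theorem:
d² = 19² + 12² = 361 + 144 = 505
d = sqrt(505)

sqrt(505)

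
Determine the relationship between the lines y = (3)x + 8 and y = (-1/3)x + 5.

Slope of line 1: m1 = 3
Slope of line 2: m2 = -1/3
m1 * m2 = -1, so perpendicular.

Perpendicular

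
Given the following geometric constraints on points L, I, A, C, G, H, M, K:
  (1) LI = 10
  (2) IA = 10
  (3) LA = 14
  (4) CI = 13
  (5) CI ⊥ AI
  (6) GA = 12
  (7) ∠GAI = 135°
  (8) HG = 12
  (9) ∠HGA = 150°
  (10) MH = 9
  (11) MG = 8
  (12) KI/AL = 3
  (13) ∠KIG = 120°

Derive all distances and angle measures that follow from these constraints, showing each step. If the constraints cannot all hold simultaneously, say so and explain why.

The constraints are consistent.

From the given relations:
  KI = 3·AL = 3·14 = 42

Step 1: From IA = 10, AG = 12, and ∠IAG = 135°, by the law of cosines:
  IG² = IA² + AG² - 2·IA·AG·cos(135°) = 100 + 144 + 169.7 = 413.7
  IG ≈ 20.34

Step 2: From AI = 10, IC = 13, and ∠AIC = 90°, by the law of cosines:
  AC² = AI² + IC² - 2·AI·IC·cos(90°) = 100 + 169 - 0 = 269
  AC ≈ 16.4

Step 3: From AG = 12, GH = 12, and ∠AGH = 150°, by the law of cosines:
  AH² = AG² + GH² - 2·AG·GH·cos(150°) = 144 + 144 + 249.4 = 537.4
  AH ≈ 23.18

Step 4: From LA = 14, LI = 10, AI = 10, by the inverse law of cosines:
  cos(∠ALI) = (LA² + LI² - AI²) / (2·LA·LI)
  ∠ALI = 45.57°

Step 5: From IA = 10, IL = 10, AL = 14, by the inverse law of cosines:
  cos(∠AIL) = (IA² + IL² - AL²) / (2·IA·IL)
  ∠AIL = 88.85°

Step 6: From AI = 10, AL = 14, IL = 10, by the inverse law of cosines:
  cos(∠IAL) = (AI² + AL² - IL²) / (2·AI·AL)
  ∠IAL = 45.57°

Step 7: From GH = 12, GM = 8, HM = 9, by the inverse law of cosines:
  cos(∠HGM) = (GH² + GM² - HM²) / (2·GH·GM)
  ∠HGM = 48.59°

Step 8: From HG = 12, HM = 9, GM = 8, by the inverse law of cosines:
  cos(∠GHM) = (HG² + HM² - GM²) / (2·HG·HM)
  ∠GHM = 41.81°

Step 9: From MG = 8, MH = 9, GH = 12, by the inverse law of cosines:
  cos(∠GMH) = (MG² + MH² - GH²) / (2·MG·MH)
  ∠GMH = 89.6°

Step 10: From GI = 20.34, IK = 42, and ∠GIK = 120°, by the law of cosines:
  GK² = GI² + IK² - 2·GI·IK·cos(120°) = 413.7 + 1764 + 854.3 = 3032
  GK ≈ 55.06

Step 11: From IA = 10, IG = 20.34, AG = 12, by the inverse law of cosines:
  cos(∠AIG) = (IA² + IG² - AG²) / (2·IA·IG)
  ∠AIG = 24.66°

Step 12: From AC = 16.4, AI = 10, CI = 13, by the inverse law of cosines:
  cos(∠CAI) = (AC² + AI² - CI²) / (2·AC·AI)
  ∠CAI = 52.43°

Step 13: From AG = 12, AH = 23.18, GH = 12, by the inverse law of cosines:
  cos(∠GAH) = (AG² + AH² - GH²) / (2·AG·AH)
  ∠GAH = 15°

Step 14: From CA = 16.4, CI = 13, AI = 10, by the inverse law of cosines:
  cos(∠ACI) = (CA² + CI² - AI²) / (2·CA·CI)
  ∠ACI = 37.57°

Step 15: From GA = 12, GI = 20.34, AI = 10, by the inverse law of cosines:
  cos(∠AGI) = (GA² + GI² - AI²) / (2·GA·GI)
  ∠AGI = 20.34°

Step 16: From HA = 23.18, HG = 12, AG = 12, by the inverse law of cosines:
  cos(∠AHG) = (HA² + HG² - AG²) / (2·HA·HG)
  ∠AHG = 15°

Step 17: From GI = 20.34, GK = 55.06, IK = 42, by the inverse law of cosines:
  cos(∠IGK) = (GI² + GK² - IK²) / (2·GI·GK)
  ∠IGK = 41.34°

Step 18: From KG = 55.06, KI = 42, GI = 20.34, by the inverse law of cosines:
  cos(∠GKI) = (KG² + KI² - GI²) / (2·KG·KI)
  ∠GKI = 18.66°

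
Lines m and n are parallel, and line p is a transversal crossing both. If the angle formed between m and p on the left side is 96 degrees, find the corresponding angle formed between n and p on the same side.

When a transversal crosses parallel lines, angles in the same position at each intersection are called corresponding angles.
These are always equal, so the answer is 96 degrees.

96 degrees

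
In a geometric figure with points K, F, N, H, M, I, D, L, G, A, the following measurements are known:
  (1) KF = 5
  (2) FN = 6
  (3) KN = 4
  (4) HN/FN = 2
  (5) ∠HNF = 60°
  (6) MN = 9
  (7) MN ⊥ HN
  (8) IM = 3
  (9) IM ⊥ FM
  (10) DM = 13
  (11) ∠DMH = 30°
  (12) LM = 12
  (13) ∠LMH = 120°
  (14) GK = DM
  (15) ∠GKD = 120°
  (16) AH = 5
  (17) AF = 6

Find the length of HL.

From the given relations: HN = 2·FN = 2·6 = 12.
Step 1: By the law of cosines on triangle HNM: HM² = 12² + 9² − 2·12·9·cos(90°) = 225, so HM = 15.
Step 2: By the law of cosines on triangle HML: HL² = 15² + 12² − 2·15·12·cos(120°) = 549, so HL = 3·√61.

Therefore, the length of HL = 3·√61.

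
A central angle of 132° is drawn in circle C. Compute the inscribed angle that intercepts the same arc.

An inscribed angle intercepts an arc from a point on the circle, while the central angle intercepts the same arc from the center.
The inscribed angle is always half the central angle: 132° / 2 = 66°.

66°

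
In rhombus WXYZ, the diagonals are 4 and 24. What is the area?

The diagonals of a rhombus divide it into four right triangles.
Each triangle has legs 4/ 2 = 2 and 24/2 = 12, so each has area (1/2)*2*12 = 12.
Four such triangles give total area = (d1 * d2) / 2 = 48.

48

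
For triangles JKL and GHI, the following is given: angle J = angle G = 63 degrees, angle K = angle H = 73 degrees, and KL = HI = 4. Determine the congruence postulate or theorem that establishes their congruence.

Consider the given information: angle J = angle G = 63 degrees, angle K = angle H = 73 degrees, and KL = HI = 4
This is not SSS or ASA: SSS requires all three pairs of sides, but we don't have that. ASA requires two angles and the side between them.
The correct criterion is AAS. Two pairs of corresponding angles and a non-included side are equal (Angle-Angle-Side).

AAS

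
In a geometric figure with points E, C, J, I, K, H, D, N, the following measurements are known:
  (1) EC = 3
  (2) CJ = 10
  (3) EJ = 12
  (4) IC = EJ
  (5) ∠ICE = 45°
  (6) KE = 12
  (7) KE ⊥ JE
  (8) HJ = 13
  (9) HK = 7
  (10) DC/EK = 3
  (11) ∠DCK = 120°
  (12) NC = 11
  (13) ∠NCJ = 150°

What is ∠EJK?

Step 1: By the law of cosines on triangle JEK: JK² = 12² + 12² − 2·12·12·cos(90°) = 288, so JK = 12·√2.
Step 2: By the inverse law of cosines on triangle EJK: cos(∠EJK) = (12² + (12·√2)² − 12²) / (2·12·12·√2) = 288/407.29 = 0.7071, so ∠EJK = 45°.

Therefore, the measure of angle ∠EJK = 45°.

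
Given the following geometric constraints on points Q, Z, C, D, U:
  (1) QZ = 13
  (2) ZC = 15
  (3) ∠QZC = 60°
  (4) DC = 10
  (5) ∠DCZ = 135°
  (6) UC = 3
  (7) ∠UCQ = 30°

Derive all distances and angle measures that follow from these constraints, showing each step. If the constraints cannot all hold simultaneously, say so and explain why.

The constraints are consistent.

Step 1: From QZ = 13, ZC = 15, and ∠QZC = 60°, by the law of cosines:
  QC² = QZ² + ZC² - 2·QZ·ZC·cos(60°) = 169 + 225 - 195 = 199
  QC = √199

Step 2: From ZC = 15, CD = 10, and ∠ZCD = 135°, by the law of cosines:
  ZD² = ZC² + CD² - 2·ZC·CD·cos(135°) = 225 + 100 + 212.1 = 537.1
  ZD ≈ 23.18

Step 3: From QC = √199, CU = 3, and ∠QCU = 30°, by the law of cosines:
  QU² = QC² + CU² - 2·QC·CU·cos(30°) = 199 + 9 - 73.3 = 134.7
  QU ≈ 11.61

Step 4: From QC = √199, QZ = 13, CZ = 15, by the inverse law of cosines:
  cos(∠CQZ) = (QC² + QZ² - CZ²) / (2·QC·QZ)
  ∠CQZ = 67.05°

Step 5: From ZC = 15, ZD = 23.18, CD = 10, by the inverse law of cosines:
  cos(∠CZD) = (ZC² + ZD² - CD²) / (2·ZC·ZD)
  ∠CZD = 17.76°

Step 6: From CQ = √199, CZ = 15, QZ = 13, by the inverse law of cosines:
  cos(∠QCZ) = (CQ² + CZ² - QZ²) / (2·CQ·CZ)
  ∠QCZ = 52.95°

Step 7: From DC = 10, DZ = 23.18, CZ = 15, by the inverse law of cosines:
  cos(∠CDZ) = (DC² + DZ² - CZ²) / (2·DC·DZ)
  ∠CDZ = 27.24°

Step 8: From QC = √199, QU = 11.61, CU = 3, by the inverse law of cosines:
  cos(∠CQU) = (QC² + QU² - CU²) / (2·QC·QU)
  ∠CQU = 7.43°

Step 9: From UC = 3, UQ = 11.61, CQ = √199, by the inverse law of cosines:
  cos(∠CUQ) = (UC² + UQ² - CQ²) / (2·UC·UQ)
  ∠CUQ = 142.57°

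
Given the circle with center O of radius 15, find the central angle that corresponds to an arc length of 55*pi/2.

θ = 360 × 55*pi/2 / (2π × 15) = 330° (rearranging arc length formula).

330°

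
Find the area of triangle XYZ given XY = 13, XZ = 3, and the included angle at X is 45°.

Area = (1/2) * XY * XZ * sin(X)
Area = (1/2) * 13 * 3 * sin(45°)
Area = (1/2) * 13 * 3 * sqrt(2)/2
Area = 39*sqrt(2)/4

39*sqrt(2)/4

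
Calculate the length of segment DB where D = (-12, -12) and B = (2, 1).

d = sqrt((2 - -12)^2 + (1 - -12)^2)
d = sqrt(14^2 + 13^2)
d = sqrt(196 + 169)
d = sqrt(365)

sqrt(365)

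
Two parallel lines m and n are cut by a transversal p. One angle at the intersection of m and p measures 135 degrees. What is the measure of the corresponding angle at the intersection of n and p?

Corresponding angles are equal: 135 degrees.

135 degrees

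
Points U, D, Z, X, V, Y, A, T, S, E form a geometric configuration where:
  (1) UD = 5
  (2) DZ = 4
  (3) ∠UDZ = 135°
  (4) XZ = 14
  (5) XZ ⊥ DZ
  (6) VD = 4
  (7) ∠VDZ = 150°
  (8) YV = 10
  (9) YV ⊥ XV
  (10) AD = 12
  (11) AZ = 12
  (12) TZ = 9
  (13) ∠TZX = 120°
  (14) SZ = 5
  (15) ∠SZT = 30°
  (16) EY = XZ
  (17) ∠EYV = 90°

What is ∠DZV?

Step 1: By the law of cosines on triangle ZDV: ZV² = 4² + 4² − 2·4·4·cos(150°) = 59.71, so ZV ≈ 7.73.
Step 2: By the inverse law of cosines on triangle DZV: cos(∠DZV) = (4² + 7.73² − 4²) / (2·4·7.73) = 59.71/61.82 = 0.9659, so ∠DZV = 15°.

Therefore, the measure of angle ∠DZV = 15°.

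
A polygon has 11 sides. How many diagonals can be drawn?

Each of the 11 vertices connects to 8 non-adjacent vertices via diagonals.
Total connections = 11 × 8 = 88, but each diagonal is counted twice.
Number of diagonals = 88 / 2 = 44.

44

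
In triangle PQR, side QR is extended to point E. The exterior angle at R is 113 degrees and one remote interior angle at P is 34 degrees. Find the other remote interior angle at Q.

By the exterior angle theorem: exterior angle = sum of remote interior angles.
113 = 34 + angle Q
angle Q = 113 - 34 = 79 degrees

79 degrees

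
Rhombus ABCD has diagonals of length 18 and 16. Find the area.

Area = (18 * 16) / 2 = 288 / 2 = 144

144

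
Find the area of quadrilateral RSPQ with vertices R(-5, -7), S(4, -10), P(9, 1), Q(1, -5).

Shoelace: sum of cross terms = 94, Area = (1/2)|94| = 47

47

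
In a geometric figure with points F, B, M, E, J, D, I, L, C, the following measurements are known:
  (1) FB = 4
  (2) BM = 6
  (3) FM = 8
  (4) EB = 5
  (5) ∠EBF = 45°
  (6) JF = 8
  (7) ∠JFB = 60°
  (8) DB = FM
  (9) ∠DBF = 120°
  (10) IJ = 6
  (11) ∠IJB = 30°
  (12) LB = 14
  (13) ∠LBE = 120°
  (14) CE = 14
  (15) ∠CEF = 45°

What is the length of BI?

Step 1: By the law of cosines on triangle BFJ: BJ² = 4² + 8² − 2·4·8·cos(60°) = 48, so BJ = 4·√3.
Step 2: By the law of cosines on triangle BJI: BI² = (4·√3)² + 6² − 2·4·√3·6·cos(30°) = 12, so BI = 2·√3.

Therefore, the length of BI = 2·√3.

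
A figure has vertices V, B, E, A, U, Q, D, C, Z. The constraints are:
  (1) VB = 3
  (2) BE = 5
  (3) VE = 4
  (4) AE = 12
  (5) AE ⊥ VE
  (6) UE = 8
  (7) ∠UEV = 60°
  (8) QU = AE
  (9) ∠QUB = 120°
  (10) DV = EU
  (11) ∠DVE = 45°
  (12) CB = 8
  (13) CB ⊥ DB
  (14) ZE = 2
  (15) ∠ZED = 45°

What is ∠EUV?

Step 1: By the law of cosines on triangle UEV: UV² = 8² + 4² − 2·8·4·cos(60°) = 48, so UV = 4·√3.
Step 2: By the inverse law of cosines on triangle EUV: cos(∠EUV) = (8² + (4·√3)² − 4²) / (2·8·4·√3) = 96/110.85 = 0.866, so ∠EUV = 30°.

Therefore, the measure of angle ∠EUV = 30°.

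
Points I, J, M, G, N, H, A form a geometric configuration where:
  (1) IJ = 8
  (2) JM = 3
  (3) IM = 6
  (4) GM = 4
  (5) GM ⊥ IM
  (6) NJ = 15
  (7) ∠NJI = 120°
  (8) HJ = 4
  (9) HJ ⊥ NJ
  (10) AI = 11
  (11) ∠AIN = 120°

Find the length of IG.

Step 1: By the law of cosines on triangle IMG: IG² = 6² + 4² − 2·6·4·cos(90°) = 52, so IG = 2·√13.

Therefore, the length of IG = 2·√13.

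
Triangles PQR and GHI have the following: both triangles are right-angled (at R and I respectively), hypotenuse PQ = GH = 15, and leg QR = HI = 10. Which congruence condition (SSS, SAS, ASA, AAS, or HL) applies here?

The given information provides:
both triangles are right-angled (at R and I respectively), hypotenuse PQ = GH = 15, and leg QR = HI = 10
This matches the HL congruence theorem.
The hypotenuse and one leg of two right triangles are equal (Hypotenuse-Leg).

HL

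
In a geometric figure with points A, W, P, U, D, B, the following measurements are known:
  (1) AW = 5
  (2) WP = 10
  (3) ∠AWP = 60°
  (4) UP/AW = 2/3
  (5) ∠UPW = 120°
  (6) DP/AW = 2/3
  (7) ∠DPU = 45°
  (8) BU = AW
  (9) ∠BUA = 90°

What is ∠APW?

Step 1: By the law of cosines on triangle PWA: PA² = 10² + 5² − 2·10·5·cos(60°) = 75, so PA = 5·√3.
Step 2: By the inverse law of cosines on triangle APW: cos(∠APW) = ((5·√3)² + 10² − 5²) / (2·5·√3·10) = 150/173.21 = 0.866, so ∠APW = 30°.

Therefore, the measure of angle ∠APW = 30°.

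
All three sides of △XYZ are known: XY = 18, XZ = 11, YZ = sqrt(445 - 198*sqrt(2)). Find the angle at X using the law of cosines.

When all three sides of a triangle are known, the law of cosines can be rearranged to find any angle.
cos(C) = (a² + b² - c²) / (2ab) gives cos(X) = sqrt(2)/2.
Taking the inverse cosine: X = 45°.

45°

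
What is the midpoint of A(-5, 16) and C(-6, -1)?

M = ((x₁ + x₂)/2, (y₁ + y₂)/2)
= ((-5 + -6)/2, (16 + -1)/2)
= (-11/2, 15/2) = (-11/2, 15/2)

(-11/2, 15/2)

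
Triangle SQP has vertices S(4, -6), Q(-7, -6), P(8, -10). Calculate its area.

Shoelace: Area = (1/2)|4(-6--10) + -7(-10--6) + 8(-6--6)| = (1/2)(44) = 22

22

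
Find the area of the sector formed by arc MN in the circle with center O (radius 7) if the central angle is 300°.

Sector area = π(7²)(5/6) = 245*pi/6

245*pi/6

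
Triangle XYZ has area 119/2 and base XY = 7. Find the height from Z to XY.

Rearranging the area formula Area = (1/2) * base * height:
height = 2 * Area / base = 2 * 119/2 / 7 = 17.

17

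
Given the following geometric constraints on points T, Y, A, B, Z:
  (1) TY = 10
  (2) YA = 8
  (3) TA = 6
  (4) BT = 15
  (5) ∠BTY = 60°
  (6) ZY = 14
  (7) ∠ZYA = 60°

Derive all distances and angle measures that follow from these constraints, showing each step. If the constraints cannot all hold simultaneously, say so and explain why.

The constraints are consistent.

Step 1: From YT = 10, TB = 15, and ∠YTB = 60°, by the law of cosines:
  YB² = YT² + TB² - 2·YT·TB·cos(60°) = 100 + 225 - 150 = 175
  YB = 5·√7

Step 2: From AY = 8, YZ = 14, and ∠AYZ = 60°, by the law of cosines:
  AZ² = AY² + YZ² - 2·AY·YZ·cos(60°) = 64 + 196 - 112 = 148
  AZ = 2·√37

Step 3: From TA = 6, TY = 10, AY = 8, by the inverse law of cosines:
  cos(∠ATY) = (TA² + TY² - AY²) / (2·TA·TY)
  ∠ATY = 53.13°

Step 4: From YA = 8, YT = 10, AT = 6, by the inverse law of cosines:
  cos(∠AYT) = (YA² + YT² - AT²) / (2·YA·YT)
  ∠AYT = 36.87°

Step 5: From AT = 6, AY = 8, TY = 10, by the inverse law of cosines:
  cos(∠TAY) = (AT² + AY² - TY²) / (2·AT·AY)
  ∠TAY = 90°

Step 6: From YB = 5·√7, YT = 10, BT = 15, by the inverse law of cosines:
  cos(∠BYT) = (YB² + YT² - BT²) / (2·YB·YT)
  ∠BYT = 79.11°

Step 7: From AY = 8, AZ = 2·√37, YZ = 14, by the inverse law of cosines:
  cos(∠YAZ) = (AY² + AZ² - YZ²) / (2·AY·AZ)
  ∠YAZ = 85.28°

Step 8: From BT = 15, BY = 5·√7, TY = 10, by the inverse law of cosines:
  cos(∠TBY) = (BT² + BY² - TY²) / (2·BT·BY)
  ∠TBY = 40.89°

Step 9: From ZA = 2·√37, ZY = 14, AY = 8, by the inverse law of cosines:
  cos(∠AZY) = (ZA² + ZY² - AY²) / (2·ZA·ZY)
  ∠AZY = 34.72°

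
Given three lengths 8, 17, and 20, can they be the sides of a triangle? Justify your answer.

For three segments to close into a triangle, no single side can be as long as the other two combined.
The longest side is 20, and 8 + 17 = 25 > 20.
A triangle can be formed.

Yes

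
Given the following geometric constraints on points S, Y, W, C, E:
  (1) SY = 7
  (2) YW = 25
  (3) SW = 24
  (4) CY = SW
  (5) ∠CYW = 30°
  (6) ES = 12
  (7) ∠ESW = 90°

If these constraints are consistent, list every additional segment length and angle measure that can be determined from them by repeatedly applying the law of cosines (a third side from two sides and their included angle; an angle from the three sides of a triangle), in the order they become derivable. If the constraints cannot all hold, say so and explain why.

The constraints are consistent. Derivable facts, in order:
After 1 step:
- WC ≈ 12.72
- WE = 12·√5
- ∠SWY = 16.26°
- ∠SYW = 73.74°
- ∠WSY = 90°
After 2 steps:
- ∠CWY = 70.64°
- ∠EWS = 26.57°
- ∠SEW = 63.43°
- ∠WCY = 79.36°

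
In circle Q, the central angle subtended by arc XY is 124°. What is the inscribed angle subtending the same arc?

By the inscribed angle theorem, the inscribed angle is half the central angle.
Inscribed angle = 124° / 2 = 62°

62°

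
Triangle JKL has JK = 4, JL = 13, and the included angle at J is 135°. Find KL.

By the law of cosines: KL^2 = JK^2 + JL^2 - 2*JK*JL*cos(J)
KL^2 = 4^2 + 13^2 - 2*4*13*cos(135°)
KL^2 = 16 + 169 - 104*(-sqrt(2)/2)
KL^2 = 52*sqrt(2) + 185
KL = sqrt(52*sqrt(2) + 185)

sqrt(52*sqrt(2) + 185)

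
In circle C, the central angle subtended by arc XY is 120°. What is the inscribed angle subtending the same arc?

Inscribed angle = 120° / 2 = 60° (inscribed angle theorem).

60°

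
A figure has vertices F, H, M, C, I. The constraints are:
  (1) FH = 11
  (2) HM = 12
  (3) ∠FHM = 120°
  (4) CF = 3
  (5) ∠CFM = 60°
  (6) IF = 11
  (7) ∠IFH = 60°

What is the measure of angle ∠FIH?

Step 1: By the law of cosines on triangle IFH: IH² = 11² + 11² − 2·11·11·cos(60°) = 121, so IH = 11.
Step 2: By the inverse law of cosines on triangle FIH: cos(∠FIH) = (11² + 11² − 11²) / (2·11·11) = 121/242 = 0.5, so ∠FIH = 60°.

Therefore, the measure of angle ∠FIH = 60°.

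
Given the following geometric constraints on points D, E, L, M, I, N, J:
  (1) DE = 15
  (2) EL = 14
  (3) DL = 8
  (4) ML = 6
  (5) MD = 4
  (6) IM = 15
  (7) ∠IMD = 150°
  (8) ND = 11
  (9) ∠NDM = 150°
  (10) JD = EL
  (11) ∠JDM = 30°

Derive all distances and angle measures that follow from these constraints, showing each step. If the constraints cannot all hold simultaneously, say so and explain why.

The constraints are consistent.

From the given relations:
  JD = EL = 14

Step 1: From DM = 4, MI = 15, and ∠DMI = 150°, by the law of cosines:
  DI² = DM² + MI² - 2·DM·MI·cos(150°) = 16 + 225 + 103.9 = 344.9
  DI ≈ 18.57

Step 2: From MD = 4, DN = 11, and ∠MDN = 150°, by the law of cosines:
  MN² = MD² + DN² - 2·MD·DN·cos(150°) = 16 + 121 + 76.21 = 213.2
  MN ≈ 14.6

Step 3: From MD = 4, DJ = 14, and ∠MDJ = 30°, by the law of cosines:
  MJ² = MD² + DJ² - 2·MD·DJ·cos(30°) = 16 + 196 - 96.99 = 115
  MJ ≈ 10.72

Step 4: From DE = 15, DL = 8, EL = 14, by the inverse law of cosines:
  cos(∠EDL) = (DE² + DL² - EL²) / (2·DE·DL)
  ∠EDL = 67.2°

Step 5: From DL = 8, DM = 4, LM = 6, by the inverse law of cosines:
  cos(∠LDM) = (DL² + DM² - LM²) / (2·DL·DM)
  ∠LDM = 46.57°

Step 6: From ED = 15, EL = 14, DL = 8, by the inverse law of cosines:
  cos(∠DEL) = (ED² + EL² - DL²) / (2·ED·EL)
  ∠DEL = 31.79°

Step 7: From LD = 8, LE = 14, DE = 15, by the inverse law of cosines:
  cos(∠DLE) = (LD² + LE² - DE²) / (2·LD·LE)
  ∠DLE = 81.01°

Step 8: From LD = 8, LM = 6, DM = 4, by the inverse law of cosines:
  cos(∠DLM) = (LD² + LM² - DM²) / (2·LD·LM)
  ∠DLM = 28.96°

Step 9: From MD = 4, ML = 6, DL = 8, by the inverse law of cosines:
  cos(∠DML) = (MD² + ML² - DL²) / (2·MD·ML)
  ∠DML = 104.48°

Step 10: From DI = 18.57, DM = 4, IM = 15, by the inverse law of cosines:
  cos(∠IDM) = (DI² + DM² - IM²) / (2·DI·DM)
  ∠IDM = 23.82°

Step 11: From MD = 4, MJ = 10.72, DJ = 14, by the inverse law of cosines:
  cos(∠DMJ) = (MD² + MJ² - DJ²) / (2·MD·MJ)
  ∠DMJ = 139.25°

Step 12: From MD = 4, MN = 14.6, DN = 11, by the inverse law of cosines:
  cos(∠DMN) = (MD² + MN² - DN²) / (2·MD·MN)
  ∠DMN = 22.13°

Step 13: From ID = 18.57, IM = 15, DM = 4, by the inverse law of cosines:
  cos(∠DIM) = (ID² + IM² - DM²) / (2·ID·IM)
  ∠DIM = 6.18°

Step 14: From ND = 11, NM = 14.6, DM = 4, by the inverse law of cosines:
  cos(∠DNM) = (ND² + NM² - DM²) / (2·ND·NM)
  ∠DNM = 7.87°

Step 15: From JD = 14, JM = 10.72, DM = 4, by the inverse law of cosines:
  cos(∠DJM) = (JD² + JM² - DM²) / (2·JD·JM)
  ∠DJM = 10.75°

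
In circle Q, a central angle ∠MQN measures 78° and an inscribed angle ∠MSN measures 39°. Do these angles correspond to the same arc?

By the inscribed angle theorem, if both angles subtend the same arc, the inscribed angle must be half the central angle.
Half of 78° = 39°, which equals the given inscribed angle of 39°.
Therefore, yes, they correspond to the same arc.

Yes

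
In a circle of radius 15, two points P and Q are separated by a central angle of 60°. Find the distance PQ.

Chord length = 2r sin(θ/2)
= 2 × 15 × sin(60°/2)
= 2 × 15 × sin(30°)
= 15

15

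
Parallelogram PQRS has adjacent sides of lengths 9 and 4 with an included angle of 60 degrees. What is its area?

The area of a parallelogram equals the product of two adjacent sides times the sine of the included angle.
This is because the height equals 4 * sin(60°) = 2*sqrt(3).
Area = 9 * 2*sqrt(3) = 18*sqrt(3)

18*sqrt(3)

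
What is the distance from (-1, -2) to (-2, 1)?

The horizontal distance is |-2 - -1| = 1 and the vertical distance is |1 - -2| = 3.
By the Pythagorean theorem, d = sqrt(1^2 + 3^2) = sqrt(10).

sqrt(10)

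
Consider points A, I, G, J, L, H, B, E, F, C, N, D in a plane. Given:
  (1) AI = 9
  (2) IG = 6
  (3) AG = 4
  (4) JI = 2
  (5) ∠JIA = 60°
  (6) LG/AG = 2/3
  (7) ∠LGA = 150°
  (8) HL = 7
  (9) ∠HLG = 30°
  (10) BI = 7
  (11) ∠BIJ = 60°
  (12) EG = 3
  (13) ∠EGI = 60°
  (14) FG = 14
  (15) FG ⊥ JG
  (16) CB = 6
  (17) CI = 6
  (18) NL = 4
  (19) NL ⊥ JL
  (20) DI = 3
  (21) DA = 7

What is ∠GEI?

Step 1: By the law of cosines on triangle EGI: EI² = 3² + 6² − 2·3·6·cos(60°) = 27, so EI = 3·√3.
Step 2: By the inverse law of cosines on triangle GEI: cos(∠GEI) = (3² + (3·√3)² − 6²) / (2·3·3·√3) = 0/31.18 = 0, so ∠GEI = 90°.

Therefore, the measure of angle ∠GEI = 90°.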